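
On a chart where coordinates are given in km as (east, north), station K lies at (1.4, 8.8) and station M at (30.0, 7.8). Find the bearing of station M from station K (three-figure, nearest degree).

Δeast = 30.0 − 1.4 = 28.60; Δnorth = 7.8 − 8.8 = -1.00.
Bearing = atan2(Δeast, Δnorth) mod 360° = 92.00° ≈ 092°.

092°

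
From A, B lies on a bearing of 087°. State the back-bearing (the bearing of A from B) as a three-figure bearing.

Back-bearing = 087° + 180° = 267°.

267°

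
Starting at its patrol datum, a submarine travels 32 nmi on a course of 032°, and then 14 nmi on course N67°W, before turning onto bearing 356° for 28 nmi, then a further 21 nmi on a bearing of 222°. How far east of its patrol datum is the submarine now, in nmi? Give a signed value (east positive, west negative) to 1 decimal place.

Leg 1 (032°, 32 nmi): east 32 sin 32° = 16.96, north 32 cos 32° = 27.14
Leg 2 (N67°W, 14 nmi): east 14 sin 293° = -12.89, north 14 cos 293° = 5.47
Leg 3 (356°, 28 nmi): east 28 sin 356° = -1.95, north 28 cos 356° = 27.93
Leg 4 (222°, 21 nmi): east 21 sin 222° = -14.05, north 21 cos 222° = -15.61
Net east component: -11.93 nmi.

-11.9 nmi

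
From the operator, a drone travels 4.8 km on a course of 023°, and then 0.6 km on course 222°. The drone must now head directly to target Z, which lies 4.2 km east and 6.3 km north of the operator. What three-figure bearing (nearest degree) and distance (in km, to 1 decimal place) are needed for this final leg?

Leg 1 (023°, 4.8 km): east 4.8 sin 23° = 1.88, north 4.8 cos 23° = 4.42
Leg 2 (222°, 0.6 km): east 0.6 sin 222° = -0.40, north 0.6 cos 222° = -0.45
Current position: (1.47, 3.97). Target: (4.2, 6.3). Remaining: Δeast = 2.73, Δnorth = 2.33.
Bearing = atan2(2.73, 2.33) mod 360° = 49.51°; distance = √((2.73)² + (2.33)²) = 3.584 km.

050°, 3.6 km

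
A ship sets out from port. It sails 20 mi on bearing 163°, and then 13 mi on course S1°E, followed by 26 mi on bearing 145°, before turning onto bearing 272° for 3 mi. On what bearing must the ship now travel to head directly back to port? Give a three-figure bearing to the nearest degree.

341°

Leg 1 (163°, 20 mi): east 20 sin 163° = 5.85, north 20 cos 163° = -19.13
Leg 2 (S1°E, 13 mi): east 13 sin 179° = 0.23, north 13 cos 179° = -13.00
Leg 3 (145°, 26 mi): east 26 sin 145° = 14.91, north 26 cos 145° = -21.30
Leg 4 (272°, 3 mi): east 3 sin 272° = -3.00, north 3 cos 272° = 0.10
Net displacement: 17.99 east, -53.32 north. Direction back to start is (-17.99, 53.32): bearing = atan2(-17.99, 53.32) mod 360° = 341.36° ≈ 341°.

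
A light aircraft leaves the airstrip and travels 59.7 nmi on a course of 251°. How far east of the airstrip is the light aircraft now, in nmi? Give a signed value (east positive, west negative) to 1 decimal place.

-56.4 nmi

Leg 1 (251°, 59.7 nmi): east 59.7 sin 251° = -56.45, north 59.7 cos 251° = -19.44
Net east component: -56.45 nmi.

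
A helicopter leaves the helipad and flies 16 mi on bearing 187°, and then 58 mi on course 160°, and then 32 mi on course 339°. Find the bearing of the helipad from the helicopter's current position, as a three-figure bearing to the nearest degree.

Leg 1 (187°, 16 mi): east 16 sin 187° = -1.95, north 16 cos 187° = -15.88
Leg 2 (160°, 58 mi): east 58 sin 160° = 19.84, north 58 cos 160° = -54.50
Leg 3 (339°, 32 mi): east 32 sin 339° = -11.47, north 32 cos 339° = 29.87
Net displacement: 6.42 east, -40.51 north. Direction back to start is (-6.42, 40.51): bearing = atan2(-6.42, 40.51) mod 360° = 351.00° ≈ 351°.

351°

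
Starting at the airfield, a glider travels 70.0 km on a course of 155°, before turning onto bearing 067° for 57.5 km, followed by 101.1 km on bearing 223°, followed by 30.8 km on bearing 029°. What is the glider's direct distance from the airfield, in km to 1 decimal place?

Leg 1 (155°, 70.0 km): east 70.0 sin 155° = 29.58, north 70.0 cos 155° = -63.44
Leg 2 (067°, 57.5 km): east 57.5 sin 67° = 52.93, north 57.5 cos 67° = 22.47
Leg 3 (223°, 101.1 km): east 101.1 sin 223° = -68.95, north 101.1 cos 223° = -73.94
Leg 4 (029°, 30.8 km): east 30.8 sin 29° = 14.93, north 30.8 cos 29° = 26.94
Net: 28.49 east, -87.98 north. Distance = √((28.49)² + (-87.98)²) = 92.476 km.

92.5 km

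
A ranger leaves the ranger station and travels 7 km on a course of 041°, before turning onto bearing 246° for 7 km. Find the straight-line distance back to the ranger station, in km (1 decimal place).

Leg 1 (041°, 7 km): east 7 sin 41° = 4.59, north 7 cos 41° = 5.28
Leg 2 (246°, 7 km): east 7 sin 246° = -6.39, north 7 cos 246° = -2.85
Net: -1.80 east, 2.44 north. Distance = √((-1.80)² + (2.44)²) = 3.030 km.

3.0 km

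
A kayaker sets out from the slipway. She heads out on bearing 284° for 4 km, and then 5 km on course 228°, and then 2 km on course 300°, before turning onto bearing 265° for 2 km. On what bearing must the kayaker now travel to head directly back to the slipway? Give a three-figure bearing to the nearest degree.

Leg 1 (284°, 4 km): east 4 sin 284° = -3.88, north 4 cos 284° = 0.97
Leg 2 (228°, 5 km): east 5 sin 228° = -3.72, north 5 cos 228° = -3.35
Leg 3 (300°, 2 km): east 2 sin 300° = -1.73, north 2 cos 300° = 1.00
Leg 4 (265°, 2 km): east 2 sin 265° = -1.99, north 2 cos 265° = -0.17
Net displacement: -11.32 east, -1.55 north. Direction back to start is (11.32, 1.55): bearing = atan2(11.32, 1.55) mod 360° = 82.19° ≈ 082°.

082°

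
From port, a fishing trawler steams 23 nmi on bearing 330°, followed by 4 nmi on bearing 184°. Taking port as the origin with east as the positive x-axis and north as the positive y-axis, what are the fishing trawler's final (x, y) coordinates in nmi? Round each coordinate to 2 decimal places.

Leg 1 (330°, 23 nmi): east 23 sin 330° = -11.50, north 23 cos 330° = 19.92
Leg 2 (184°, 4 nmi): east 4 sin 184° = -0.28, north 4 cos 184° = -3.99
Summing: -11.78 nmi east, 15.93 nmi north → (-11.78, 15.93).

(-11.78, 15.93)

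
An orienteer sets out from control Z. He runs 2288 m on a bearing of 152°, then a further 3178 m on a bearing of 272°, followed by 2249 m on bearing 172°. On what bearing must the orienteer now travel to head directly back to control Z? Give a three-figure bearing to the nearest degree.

023°

Leg 1 (152°, 2288 m): east 2288 sin 152° = 1074.15, north 2288 cos 152° = -2020.18
Leg 2 (272°, 3178 m): east 3178 sin 272° = -3176.06, north 3178 cos 272° = 110.91
Leg 3 (172°, 2249 m): east 2249 sin 172° = 313.00, north 2249 cos 172° = -2227.11
Net displacement: -1788.91 east, -4136.39 north. Direction back to start is (1788.91, 4136.39): bearing = atan2(1788.91, 4136.39) mod 360° = 23.39° ≈ 023°.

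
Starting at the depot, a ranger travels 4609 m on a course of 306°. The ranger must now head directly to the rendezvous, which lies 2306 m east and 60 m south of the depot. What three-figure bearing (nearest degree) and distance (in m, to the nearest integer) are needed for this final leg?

Leg 1 (306°, 4609 m): east 4609 sin 306° = -3728.76, north 4609 cos 306° = 2709.10
Current position: (-3728.76, 2709.10). Target: (2306, -60). Remaining: Δeast = 6034.76, Δnorth = -2769.10.
Bearing = atan2(6034.76, -2769.10) mod 360° = 114.65°; distance = √((6034.76)² + (-2769.10)²) = 6639.748 m.

115°, 6640 m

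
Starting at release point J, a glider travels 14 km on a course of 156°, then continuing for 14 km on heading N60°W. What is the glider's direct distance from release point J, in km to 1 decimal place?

8.7 km

Leg 1 (156°, 14 km): east 14 sin 156° = 5.69, north 14 cos 156° = -12.79
Leg 2 (N60°W, 14 km): east 14 sin 300° = -12.12, north 14 cos 300° = 7.00
Net: -6.43 east, -5.79 north. Distance = √((-6.43)² + (-5.79)²) = 8.652 km.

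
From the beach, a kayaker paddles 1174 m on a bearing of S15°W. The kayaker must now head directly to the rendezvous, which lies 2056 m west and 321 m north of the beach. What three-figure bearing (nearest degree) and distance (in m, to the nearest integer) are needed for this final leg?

310°, 2278 m

Leg 1 (S15°W, 1174 m): east 1174 sin 195° = -303.85, north 1174 cos 195° = -1134.00
Current position: (-303.85, -1134.00). Target: (-2056, 321). Remaining: Δeast = -1752.15, Δnorth = 1455.00.
Bearing = atan2(-1752.15, 1455.00) mod 360° = 309.71°; distance = √((-1752.15)² + (1455.00)²) = 2277.506 m.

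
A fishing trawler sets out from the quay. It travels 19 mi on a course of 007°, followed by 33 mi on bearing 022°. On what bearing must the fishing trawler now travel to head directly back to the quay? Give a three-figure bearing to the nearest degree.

Leg 1 (007°, 19 mi): east 19 sin 7° = 2.32, north 19 cos 7° = 18.86
Leg 2 (022°, 33 mi): east 33 sin 22° = 12.36, north 33 cos 22° = 30.60
Net displacement: 14.68 east, 49.46 north. Direction back to start is (-14.68, -49.46): bearing = atan2(-14.68, -49.46) mod 360° = 196.53° ≈ 197°.

197°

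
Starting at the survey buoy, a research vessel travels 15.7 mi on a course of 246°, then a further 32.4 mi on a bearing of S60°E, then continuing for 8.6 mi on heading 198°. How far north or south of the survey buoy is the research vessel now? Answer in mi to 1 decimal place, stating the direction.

30.8 mi south

Leg 1 (246°, 15.7 mi): east 15.7 sin 246° = -14.34, north 15.7 cos 246° = -6.39
Leg 2 (S60°E, 32.4 mi): east 32.4 sin 120° = 28.06, north 32.4 cos 120° = -16.20
Leg 3 (198°, 8.6 mi): east 8.6 sin 198° = -2.66, north 8.6 cos 198° = -8.18
Net north component: -30.76 mi.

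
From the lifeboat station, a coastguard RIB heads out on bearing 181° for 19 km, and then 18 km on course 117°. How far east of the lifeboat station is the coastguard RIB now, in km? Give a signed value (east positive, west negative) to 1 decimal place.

Leg 1 (181°, 19 km): east 19 sin 181° = -0.33, north 19 cos 181° = -19.00
Leg 2 (117°, 18 km): east 18 sin 117° = 16.04, north 18 cos 117° = -8.17
Net east component: 15.71 km.

15.7 km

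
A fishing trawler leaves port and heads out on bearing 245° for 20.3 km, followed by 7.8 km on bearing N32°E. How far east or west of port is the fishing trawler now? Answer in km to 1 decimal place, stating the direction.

Leg 1 (245°, 20.3 km): east 20.3 sin 245° = -18.40, north 20.3 cos 245° = -8.58
Leg 2 (N32°E, 7.8 km): east 7.8 sin 32° = 4.13, north 7.8 cos 32° = 6.61
Net east component: -14.26 km.

14.3 km west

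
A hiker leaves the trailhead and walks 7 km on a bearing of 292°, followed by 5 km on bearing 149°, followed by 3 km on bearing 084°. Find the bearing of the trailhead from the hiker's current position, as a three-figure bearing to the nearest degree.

Leg 1 (292°, 7 km): east 7 sin 292° = -6.49, north 7 cos 292° = 2.62
Leg 2 (149°, 5 km): east 5 sin 149° = 2.58, north 5 cos 149° = -4.29
Leg 3 (084°, 3 km): east 3 sin 84° = 2.98, north 3 cos 84° = 0.31
Net displacement: -0.93 east, -1.35 north. Direction back to start is (0.93, 1.35): bearing = atan2(0.93, 1.35) mod 360° = 34.61° ≈ 035°.

035°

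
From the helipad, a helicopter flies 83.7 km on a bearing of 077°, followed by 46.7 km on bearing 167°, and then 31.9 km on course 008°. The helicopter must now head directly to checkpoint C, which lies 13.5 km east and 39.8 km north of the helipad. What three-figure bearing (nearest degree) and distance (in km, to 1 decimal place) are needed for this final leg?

293°, 90.0 km

Leg 1 (077°, 83.7 km): east 83.7 sin 77° = 81.55, north 83.7 cos 77° = 18.83
Leg 2 (167°, 46.7 km): east 46.7 sin 167° = 10.51, north 46.7 cos 167° = -45.50
Leg 3 (008°, 31.9 km): east 31.9 sin 8° = 4.44, north 31.9 cos 8° = 31.59
Current position: (96.50, 4.91). Target: (13.5, 39.8). Remaining: Δeast = -83.00, Δnorth = 34.89.
Bearing = atan2(-83.00, 34.89) mod 360° = 292.80°; distance = √((-83.00)² + (34.89)²) = 90.033 km.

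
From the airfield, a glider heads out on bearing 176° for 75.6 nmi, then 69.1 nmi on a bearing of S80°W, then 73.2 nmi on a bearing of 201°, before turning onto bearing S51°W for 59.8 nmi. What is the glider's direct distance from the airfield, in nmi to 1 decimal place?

Leg 1 (176°, 75.6 nmi): east 75.6 sin 176° = 5.27, north 75.6 cos 176° = -75.42
Leg 2 (S80°W, 69.1 nmi): east 69.1 sin 260° = -68.05, north 69.1 cos 260° = -12.00
Leg 3 (201°, 73.2 nmi): east 73.2 sin 201° = -26.23, north 73.2 cos 201° = -68.34
Leg 4 (S51°W, 59.8 nmi): east 59.8 sin 231° = -46.47, north 59.8 cos 231° = -37.63
Net: -135.48 east, -193.39 north. Distance = √((-135.48)² + (-193.39)²) = 236.122 nmi.

236.1 nmi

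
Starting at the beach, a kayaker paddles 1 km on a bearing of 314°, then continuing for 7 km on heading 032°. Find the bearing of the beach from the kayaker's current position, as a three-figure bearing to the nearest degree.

Leg 1 (314°, 1 km): east 1 sin 314° = -0.72, north 1 cos 314° = 0.69
Leg 2 (032°, 7 km): east 7 sin 32° = 3.71, north 7 cos 32° = 5.94
Net displacement: 2.99 east, 6.63 north. Direction back to start is (-2.99, -6.63): bearing = atan2(-2.99, -6.63) mod 360° = 204.27° ≈ 204°.

204°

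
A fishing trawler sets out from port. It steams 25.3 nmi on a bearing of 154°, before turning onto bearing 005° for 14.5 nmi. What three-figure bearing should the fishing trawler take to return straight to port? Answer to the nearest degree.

Leg 1 (154°, 25.3 nmi): east 25.3 sin 154° = 11.09, north 25.3 cos 154° = -22.74
Leg 2 (005°, 14.5 nmi): east 14.5 sin 5° = 1.26, north 14.5 cos 5° = 14.44
Net displacement: 12.35 east, -8.29 north. Direction back to start is (-12.35, 8.29): bearing = atan2(-12.35, 8.29) mod 360° = 303.88° ≈ 304°.

304°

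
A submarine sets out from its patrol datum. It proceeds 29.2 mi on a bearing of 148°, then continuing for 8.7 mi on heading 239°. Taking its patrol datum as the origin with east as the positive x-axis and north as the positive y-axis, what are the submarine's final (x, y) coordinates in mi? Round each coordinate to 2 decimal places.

(8.02, -29.24)

Leg 1 (148°, 29.2 mi): east 29.2 sin 148° = 15.47, north 29.2 cos 148° = -24.76
Leg 2 (239°, 8.7 mi): east 8.7 sin 239° = -7.46, north 8.7 cos 239° = -4.48
Summing: 8.02 mi east, -29.24 mi north → (8.02, -29.24).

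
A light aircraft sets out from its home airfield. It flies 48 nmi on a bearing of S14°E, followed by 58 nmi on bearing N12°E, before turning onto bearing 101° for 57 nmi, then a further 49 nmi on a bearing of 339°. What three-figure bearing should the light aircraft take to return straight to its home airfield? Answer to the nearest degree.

234°

Leg 1 (S14°E, 48 nmi): east 48 sin 166° = 11.61, north 48 cos 166° = -46.57
Leg 2 (N12°E, 58 nmi): east 58 sin 12° = 12.06, north 58 cos 12° = 56.73
Leg 3 (101°, 57 nmi): east 57 sin 101° = 55.95, north 57 cos 101° = -10.88
Leg 4 (339°, 49 nmi): east 49 sin 339° = -17.56, north 49 cos 339° = 45.75
Net displacement: 62.06 east, 45.03 north. Direction back to start is (-62.06, -45.03): bearing = atan2(-62.06, -45.03) mod 360° = 234.04° ≈ 234°.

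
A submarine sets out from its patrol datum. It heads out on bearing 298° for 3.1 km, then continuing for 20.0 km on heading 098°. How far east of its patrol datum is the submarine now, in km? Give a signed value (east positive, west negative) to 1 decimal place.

17.1 km

Leg 1 (298°, 3.1 km): east 3.1 sin 298° = -2.74, north 3.1 cos 298° = 1.46
Leg 2 (098°, 20.0 km): east 20.0 sin 98° = 19.81, north 20.0 cos 98° = -2.78
Net east component: 17.07 km.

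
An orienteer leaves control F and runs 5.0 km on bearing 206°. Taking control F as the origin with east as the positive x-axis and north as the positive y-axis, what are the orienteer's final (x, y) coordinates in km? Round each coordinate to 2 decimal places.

(-2.19, -4.49)

Leg 1 (206°, 5.0 km): east 5.0 sin 206° = -2.19, north 5.0 cos 206° = -4.49
Summing: -2.19 km east, -4.49 km north → (-2.19, -4.49).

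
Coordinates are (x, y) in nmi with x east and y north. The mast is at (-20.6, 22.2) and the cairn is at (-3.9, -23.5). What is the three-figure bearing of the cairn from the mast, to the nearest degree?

160°

Δeast = -3.9 − -20.6 = 16.70; Δnorth = -23.5 − 22.2 = -45.70.
Bearing = atan2(Δeast, Δnorth) mod 360° = 159.93° ≈ 160°.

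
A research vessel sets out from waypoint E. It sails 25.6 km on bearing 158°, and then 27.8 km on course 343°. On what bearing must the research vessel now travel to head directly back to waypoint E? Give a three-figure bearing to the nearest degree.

Leg 1 (158°, 25.6 km): east 25.6 sin 158° = 9.59, north 25.6 cos 158° = -23.74
Leg 2 (343°, 27.8 km): east 27.8 sin 343° = -8.13, north 27.8 cos 343° = 26.59
Net displacement: 1.46 east, 2.85 north. Direction back to start is (-1.46, -2.85): bearing = atan2(-1.46, -2.85) mod 360° = 207.16° ≈ 207°.

207°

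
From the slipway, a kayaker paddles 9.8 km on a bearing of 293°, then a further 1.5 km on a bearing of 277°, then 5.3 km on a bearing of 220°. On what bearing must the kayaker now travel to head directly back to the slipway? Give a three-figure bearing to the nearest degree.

Leg 1 (293°, 9.8 km): east 9.8 sin 293° = -9.02, north 9.8 cos 293° = 3.83
Leg 2 (277°, 1.5 km): east 1.5 sin 277° = -1.49, north 1.5 cos 277° = 0.18
Leg 3 (220°, 5.3 km): east 5.3 sin 220° = -3.41, north 5.3 cos 220° = -4.06
Net displacement: -13.92 east, -0.05 north. Direction back to start is (13.92, 0.05): bearing = atan2(13.92, 0.05) mod 360° = 89.80° ≈ 090°.

090°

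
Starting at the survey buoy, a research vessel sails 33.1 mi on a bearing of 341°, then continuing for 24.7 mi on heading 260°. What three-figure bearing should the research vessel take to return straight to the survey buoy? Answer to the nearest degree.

Leg 1 (341°, 33.1 mi): east 33.1 sin 341° = -10.78, north 33.1 cos 341° = 31.30
Leg 2 (260°, 24.7 mi): east 24.7 sin 260° = -24.32, north 24.7 cos 260° = -4.29
Net displacement: -35.10 east, 27.01 north. Direction back to start is (35.10, -27.01): bearing = atan2(35.10, -27.01) mod 360° = 127.58° ≈ 128°.

128°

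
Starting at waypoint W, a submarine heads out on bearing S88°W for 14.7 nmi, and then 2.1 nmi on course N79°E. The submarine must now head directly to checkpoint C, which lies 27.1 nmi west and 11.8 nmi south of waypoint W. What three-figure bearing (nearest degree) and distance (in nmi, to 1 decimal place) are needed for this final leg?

Leg 1 (S88°W, 14.7 nmi): east 14.7 sin 268° = -14.69, north 14.7 cos 268° = -0.51
Leg 2 (N79°E, 2.1 nmi): east 2.1 sin 79° = 2.06, north 2.1 cos 79° = 0.40
Current position: (-12.63, -0.11). Target: (-27.1, -11.8). Remaining: Δeast = -14.47, Δnorth = -11.69.
Bearing = atan2(-14.47, -11.69) mod 360° = 231.07°; distance = √((-14.47)² + (-11.69)²) = 18.601 nmi.

231°, 18.6 nmi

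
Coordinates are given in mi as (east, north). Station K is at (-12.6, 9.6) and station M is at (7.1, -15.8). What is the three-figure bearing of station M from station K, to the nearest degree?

Δeast = 7.1 − -12.6 = 19.70; Δnorth = -15.8 − 9.6 = -25.40.
Bearing = atan2(Δeast, Δnorth) mod 360° = 142.20° ≈ 142°.

142°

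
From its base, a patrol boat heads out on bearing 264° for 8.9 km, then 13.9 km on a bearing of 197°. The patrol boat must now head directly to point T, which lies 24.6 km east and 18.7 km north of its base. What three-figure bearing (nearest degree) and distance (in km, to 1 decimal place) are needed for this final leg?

Leg 1 (264°, 8.9 km): east 8.9 sin 264° = -8.85, north 8.9 cos 264° = -0.93
Leg 2 (197°, 13.9 km): east 13.9 sin 197° = -4.06, north 13.9 cos 197° = -13.29
Current position: (-12.92, -14.22). Target: (24.6, 18.7). Remaining: Δeast = 37.52, Δnorth = 32.92.
Bearing = atan2(37.52, 32.92) mod 360° = 48.73°; distance = √((37.52)² + (32.92)²) = 49.913 km.

049°, 49.9 km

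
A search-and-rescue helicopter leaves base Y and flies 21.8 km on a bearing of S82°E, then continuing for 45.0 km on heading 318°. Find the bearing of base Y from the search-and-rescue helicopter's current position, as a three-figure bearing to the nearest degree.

164°

Leg 1 (S82°E, 21.8 km): east 21.8 sin 98° = 21.59, north 21.8 cos 98° = -3.03
Leg 2 (318°, 45.0 km): east 45.0 sin 318° = -30.11, north 45.0 cos 318° = 33.44
Net displacement: -8.52 east, 30.41 north. Direction back to start is (8.52, -30.41): bearing = atan2(8.52, -30.41) mod 360° = 164.34° ≈ 164°.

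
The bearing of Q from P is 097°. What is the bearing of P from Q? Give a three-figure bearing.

277°

Back-bearing = 097° + 180° = 277°.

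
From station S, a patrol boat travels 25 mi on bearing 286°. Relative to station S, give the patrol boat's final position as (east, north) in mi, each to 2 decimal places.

Leg 1 (286°, 25 mi): east 25 sin 286° = -24.03, north 25 cos 286° = 6.89
Summing: -24.03 mi east, 6.89 mi north → (-24.03, 6.89).

(-24.03, 6.89)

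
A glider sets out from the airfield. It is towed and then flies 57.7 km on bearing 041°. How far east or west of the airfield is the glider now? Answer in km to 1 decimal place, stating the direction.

Leg 1 (041°, 57.7 km): east 57.7 sin 41° = 37.85, north 57.7 cos 41° = 43.55
Net east component: 37.85 km.

37.9 km east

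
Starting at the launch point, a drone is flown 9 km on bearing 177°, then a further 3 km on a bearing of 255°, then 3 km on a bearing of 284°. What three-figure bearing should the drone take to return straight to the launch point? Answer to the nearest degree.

031°

Leg 1 (177°, 9 km): east 9 sin 177° = 0.47, north 9 cos 177° = -8.99
Leg 2 (255°, 3 km): east 3 sin 255° = -2.90, north 3 cos 255° = -0.78
Leg 3 (284°, 3 km): east 3 sin 284° = -2.91, north 3 cos 284° = 0.73
Net displacement: -5.34 east, -9.04 north. Direction back to start is (5.34, 9.04): bearing = atan2(5.34, 9.04) mod 360° = 30.56° ≈ 031°.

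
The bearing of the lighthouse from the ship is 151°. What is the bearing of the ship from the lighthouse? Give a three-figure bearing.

Back-bearing = 151° + 180° = 331°.

331°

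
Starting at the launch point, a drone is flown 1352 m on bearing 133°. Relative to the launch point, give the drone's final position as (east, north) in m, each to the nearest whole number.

(989, -922)

Leg 1 (133°, 1352 m): east 1352 sin 133° = 988.79, north 1352 cos 133° = -922.06
Summing: 988.79 m east, -922.06 m north → (989, -922).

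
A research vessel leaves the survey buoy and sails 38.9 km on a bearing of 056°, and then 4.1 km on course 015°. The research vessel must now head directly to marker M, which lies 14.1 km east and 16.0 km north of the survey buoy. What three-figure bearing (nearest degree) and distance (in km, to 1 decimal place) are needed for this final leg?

Leg 1 (056°, 38.9 km): east 38.9 sin 56° = 32.25, north 38.9 cos 56° = 21.75
Leg 2 (015°, 4.1 km): east 4.1 sin 15° = 1.06, north 4.1 cos 15° = 3.96
Current position: (33.31, 25.71). Target: (14.1, 16.0). Remaining: Δeast = -19.21, Δnorth = -9.71.
Bearing = atan2(-19.21, -9.71) mod 360° = 243.18°; distance = √((-19.21)² + (-9.71)²) = 21.527 km.

243°, 21.5 km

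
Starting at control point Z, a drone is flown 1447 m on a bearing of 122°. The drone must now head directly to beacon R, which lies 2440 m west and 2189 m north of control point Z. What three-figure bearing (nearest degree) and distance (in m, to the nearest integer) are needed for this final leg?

Leg 1 (122°, 1447 m): east 1447 sin 122° = 1227.13, north 1447 cos 122° = -766.79
Current position: (1227.13, -766.79). Target: (-2440, 2189). Remaining: Δeast = -3667.13, Δnorth = 2955.79.
Bearing = atan2(-3667.13, 2955.79) mod 360° = 308.87°; distance = √((-3667.13)² + (2955.79)²) = 4710.045 m.

309°, 4710 m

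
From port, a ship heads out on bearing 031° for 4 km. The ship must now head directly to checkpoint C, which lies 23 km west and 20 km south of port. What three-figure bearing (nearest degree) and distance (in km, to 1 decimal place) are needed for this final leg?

227°, 34.3 km

Leg 1 (031°, 4 km): east 4 sin 31° = 2.06, north 4 cos 31° = 3.43
Current position: (2.06, 3.43). Target: (-23, -20). Remaining: Δeast = -25.06, Δnorth = -23.43.
Bearing = atan2(-25.06, -23.43) mod 360° = 226.93°; distance = √((-25.06)² + (-23.43)²) = 34.306 km.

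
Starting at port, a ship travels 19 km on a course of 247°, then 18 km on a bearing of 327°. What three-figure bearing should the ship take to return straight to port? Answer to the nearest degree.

Leg 1 (247°, 19 km): east 19 sin 247° = -17.49, north 19 cos 247° = -7.42
Leg 2 (327°, 18 km): east 18 sin 327° = -9.80, north 18 cos 327° = 15.10
Net displacement: -27.29 east, 7.67 north. Direction back to start is (27.29, -7.67): bearing = atan2(27.29, -7.67) mod 360° = 105.70° ≈ 106°.

106°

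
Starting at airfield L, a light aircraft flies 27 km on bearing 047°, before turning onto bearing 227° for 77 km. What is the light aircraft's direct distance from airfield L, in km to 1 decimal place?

50.0 km

Leg 1 (047°, 27 km): east 27 sin 47° = 19.75, north 27 cos 47° = 18.41
Leg 2 (227°, 77 km): east 77 sin 227° = -56.31, north 77 cos 227° = -52.51
Net: -36.57 east, -34.10 north. Distance = √((-36.57)² + (-34.10)²) = 50.000 km.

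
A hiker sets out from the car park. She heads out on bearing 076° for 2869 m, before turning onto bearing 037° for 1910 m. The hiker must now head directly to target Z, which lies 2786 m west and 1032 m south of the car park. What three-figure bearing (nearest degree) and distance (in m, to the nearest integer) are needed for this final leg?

244°, 7465 m

Leg 1 (076°, 2869 m): east 2869 sin 76° = 2783.78, north 2869 cos 76° = 694.07
Leg 2 (037°, 1910 m): east 1910 sin 37° = 1149.47, north 1910 cos 37° = 1525.39
Current position: (3933.25, 2219.47). Target: (-2786, -1032). Remaining: Δeast = -6719.25, Δnorth = -3251.47.
Bearing = atan2(-6719.25, -3251.47) mod 360° = 244.18°; distance = √((-6719.25)² + (-3251.47)²) = 7464.603 m.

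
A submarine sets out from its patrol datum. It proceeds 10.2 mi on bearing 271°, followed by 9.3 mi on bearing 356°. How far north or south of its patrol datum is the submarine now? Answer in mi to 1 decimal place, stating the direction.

9.5 mi north

Leg 1 (271°, 10.2 mi): east 10.2 sin 271° = -10.20, north 10.2 cos 271° = 0.18
Leg 2 (356°, 9.3 mi): east 9.3 sin 356° = -0.65, north 9.3 cos 356° = 9.28
Net north component: 9.46 mi.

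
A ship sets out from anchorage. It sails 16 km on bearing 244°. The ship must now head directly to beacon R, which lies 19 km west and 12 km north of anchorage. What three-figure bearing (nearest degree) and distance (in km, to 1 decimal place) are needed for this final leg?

Leg 1 (244°, 16 km): east 16 sin 244° = -14.38, north 16 cos 244° = -7.01
Current position: (-14.38, -7.01). Target: (-19, 12). Remaining: Δeast = -4.62, Δnorth = 19.01.
Bearing = atan2(-4.62, 19.01) mod 360° = 346.34°; distance = √((-4.62)² + (19.01)²) = 19.567 km.

346°, 19.6 km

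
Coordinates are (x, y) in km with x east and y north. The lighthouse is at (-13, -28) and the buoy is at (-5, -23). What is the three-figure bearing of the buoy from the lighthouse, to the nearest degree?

Δeast = -5 − -13 = 8.00; Δnorth = -23 − -28 = 5.00.
Bearing = atan2(Δeast, Δnorth) mod 360° = 57.99° ≈ 058°.

058°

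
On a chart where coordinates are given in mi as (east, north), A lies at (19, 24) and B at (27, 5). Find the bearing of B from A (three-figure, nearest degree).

Δeast = 27 − 19 = 8.00; Δnorth = 5 − 24 = -19.00.
Bearing = atan2(Δeast, Δnorth) mod 360° = 157.17° ≈ 157°.

157°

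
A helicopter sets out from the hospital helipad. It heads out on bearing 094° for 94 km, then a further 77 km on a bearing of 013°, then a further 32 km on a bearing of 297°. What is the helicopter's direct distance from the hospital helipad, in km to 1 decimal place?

Leg 1 (094°, 94 km): east 94 sin 94° = 93.77, north 94 cos 94° = -6.56
Leg 2 (013°, 77 km): east 77 sin 13° = 17.32, north 77 cos 13° = 75.03
Leg 3 (297°, 32 km): east 32 sin 297° = -28.51, north 32 cos 297° = 14.53
Net: 82.58 east, 83.00 north. Distance = √((82.58)² + (83.00)²) = 117.081 km.

117.1 km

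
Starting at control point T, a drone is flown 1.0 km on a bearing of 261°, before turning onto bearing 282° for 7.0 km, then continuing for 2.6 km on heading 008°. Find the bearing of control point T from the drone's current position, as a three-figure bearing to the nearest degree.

117°

Leg 1 (261°, 1.0 km): east 1.0 sin 261° = -0.99, north 1.0 cos 261° = -0.16
Leg 2 (282°, 7.0 km): east 7.0 sin 282° = -6.85, north 7.0 cos 282° = 1.46
Leg 3 (008°, 2.6 km): east 2.6 sin 8° = 0.36, north 2.6 cos 8° = 2.57
Net displacement: -7.47 east, 3.87 north. Direction back to start is (7.47, -3.87): bearing = atan2(7.47, -3.87) mod 360° = 117.40° ≈ 117°.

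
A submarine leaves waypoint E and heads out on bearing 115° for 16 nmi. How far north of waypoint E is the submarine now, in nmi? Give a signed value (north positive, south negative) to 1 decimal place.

-6.8 nmi

Leg 1 (115°, 16 nmi): east 16 sin 115° = 14.50, north 16 cos 115° = -6.76
Net north component: -6.76 nmi.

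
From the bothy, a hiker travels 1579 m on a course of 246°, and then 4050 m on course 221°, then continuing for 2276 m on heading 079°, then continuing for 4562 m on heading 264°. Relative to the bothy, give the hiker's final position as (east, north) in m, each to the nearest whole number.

Leg 1 (246°, 1579 m): east 1579 sin 246° = -1442.49, north 1579 cos 246° = -642.24
Leg 2 (221°, 4050 m): east 4050 sin 221° = -2657.04, north 4050 cos 221° = -3056.57
Leg 3 (079°, 2276 m): east 2276 sin 79° = 2234.18, north 2276 cos 79° = 434.28
Leg 4 (264°, 4562 m): east 4562 sin 264° = -4537.01, north 4562 cos 264° = -476.86
Summing: -6402.35 m east, -3741.39 m north → (-6402, -3741).

(-6402, -3741)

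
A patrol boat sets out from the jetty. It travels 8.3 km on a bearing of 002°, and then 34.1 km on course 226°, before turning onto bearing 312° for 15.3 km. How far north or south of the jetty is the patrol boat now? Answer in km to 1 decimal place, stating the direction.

Leg 1 (002°, 8.3 km): east 8.3 sin 2° = 0.29, north 8.3 cos 2° = 8.29
Leg 2 (226°, 34.1 km): east 34.1 sin 226° = -24.53, north 34.1 cos 226° = -23.69
Leg 3 (312°, 15.3 km): east 15.3 sin 312° = -11.37, north 15.3 cos 312° = 10.24
Net north component: -5.16 km.

5.2 km south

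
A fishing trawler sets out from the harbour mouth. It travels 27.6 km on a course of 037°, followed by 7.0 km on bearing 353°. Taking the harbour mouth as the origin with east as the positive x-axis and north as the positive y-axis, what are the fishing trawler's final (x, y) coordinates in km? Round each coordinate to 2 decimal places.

(15.76, 28.99)

Leg 1 (037°, 27.6 km): east 27.6 sin 37° = 16.61, north 27.6 cos 37° = 22.04
Leg 2 (353°, 7.0 km): east 7.0 sin 353° = -0.85, north 7.0 cos 353° = 6.95
Summing: 15.76 km east, 28.99 km north → (15.76, 28.99).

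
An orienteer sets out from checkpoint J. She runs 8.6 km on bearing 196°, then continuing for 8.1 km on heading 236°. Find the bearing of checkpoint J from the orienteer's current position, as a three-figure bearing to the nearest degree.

035°

Leg 1 (196°, 8.6 km): east 8.6 sin 196° = -2.37, north 8.6 cos 196° = -8.27
Leg 2 (236°, 8.1 km): east 8.1 sin 236° = -6.72, north 8.1 cos 236° = -4.53
Net displacement: -9.09 east, -12.80 north. Direction back to start is (9.09, 12.80): bearing = atan2(9.09, 12.80) mod 360° = 35.38° ≈ 035°.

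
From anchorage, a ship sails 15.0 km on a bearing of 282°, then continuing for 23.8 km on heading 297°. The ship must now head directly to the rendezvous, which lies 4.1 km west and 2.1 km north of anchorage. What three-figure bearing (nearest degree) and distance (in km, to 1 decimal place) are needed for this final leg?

110°, 33.9 km

Leg 1 (282°, 15.0 km): east 15.0 sin 282° = -14.67, north 15.0 cos 282° = 3.12
Leg 2 (297°, 23.8 km): east 23.8 sin 297° = -21.21, north 23.8 cos 297° = 10.80
Current position: (-35.88, 13.92). Target: (-4.1, 2.1). Remaining: Δeast = 31.78, Δnorth = -11.82.
Bearing = atan2(31.78, -11.82) mod 360° = 110.41°; distance = √((31.78)² + (-11.82)²) = 33.906 km.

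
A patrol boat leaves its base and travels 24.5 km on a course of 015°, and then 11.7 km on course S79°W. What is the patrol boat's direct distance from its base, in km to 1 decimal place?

22.0 km

Leg 1 (015°, 24.5 km): east 24.5 sin 15° = 6.34, north 24.5 cos 15° = 23.67
Leg 2 (S79°W, 11.7 km): east 11.7 sin 259° = -11.49, north 11.7 cos 259° = -2.23
Net: -5.14 east, 21.43 north. Distance = √((-5.14)² + (21.43)²) = 22.041 km.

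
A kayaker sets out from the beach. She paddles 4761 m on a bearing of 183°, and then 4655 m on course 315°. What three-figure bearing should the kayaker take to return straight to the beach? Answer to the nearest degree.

Leg 1 (183°, 4761 m): east 4761 sin 183° = -249.17, north 4761 cos 183° = -4754.48
Leg 2 (315°, 4655 m): east 4655 sin 315° = -3291.58, north 4655 cos 315° = 3291.58
Net displacement: -3540.75 east, -1462.89 north. Direction back to start is (3540.75, 1462.89): bearing = atan2(3540.75, 1462.89) mod 360° = 67.55° ≈ 068°.

068°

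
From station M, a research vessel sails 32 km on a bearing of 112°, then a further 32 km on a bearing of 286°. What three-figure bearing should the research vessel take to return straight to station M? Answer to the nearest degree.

019°

Leg 1 (112°, 32 km): east 32 sin 112° = 29.67, north 32 cos 112° = -11.99
Leg 2 (286°, 32 km): east 32 sin 286° = -30.76, north 32 cos 286° = 8.82
Net displacement: -1.09 east, -3.17 north. Direction back to start is (1.09, 3.17): bearing = atan2(1.09, 3.17) mod 360° = 19.00° ≈ 019°.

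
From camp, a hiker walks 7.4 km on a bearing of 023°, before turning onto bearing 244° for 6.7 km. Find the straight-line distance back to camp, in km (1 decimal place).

Leg 1 (023°, 7.4 km): east 7.4 sin 23° = 2.89, north 7.4 cos 23° = 6.81
Leg 2 (244°, 6.7 km): east 6.7 sin 244° = -6.02, north 6.7 cos 244° = -2.94
Net: -3.13 east, 3.87 north. Distance = √((-3.13)² + (3.87)²) = 4.981 km.

5.0 km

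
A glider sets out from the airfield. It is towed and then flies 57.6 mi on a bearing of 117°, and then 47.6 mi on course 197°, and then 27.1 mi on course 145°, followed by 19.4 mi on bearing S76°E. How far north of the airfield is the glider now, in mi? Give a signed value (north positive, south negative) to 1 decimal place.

Leg 1 (117°, 57.6 mi): east 57.6 sin 117° = 51.32, north 57.6 cos 117° = -26.15
Leg 2 (197°, 47.6 mi): east 47.6 sin 197° = -13.92, north 47.6 cos 197° = -45.52
Leg 3 (145°, 27.1 mi): east 27.1 sin 145° = 15.54, north 27.1 cos 145° = -22.20
Leg 4 (S76°E, 19.4 mi): east 19.4 sin 104° = 18.82, north 19.4 cos 104° = -4.69
Net north component: -98.56 mi.

-98.6 mi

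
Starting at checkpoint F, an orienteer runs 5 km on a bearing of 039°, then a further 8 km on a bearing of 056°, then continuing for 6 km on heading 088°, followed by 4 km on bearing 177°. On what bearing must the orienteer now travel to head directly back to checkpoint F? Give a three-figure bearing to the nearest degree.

Leg 1 (039°, 5 km): east 5 sin 39° = 3.15, north 5 cos 39° = 3.89
Leg 2 (056°, 8 km): east 8 sin 56° = 6.63, north 8 cos 56° = 4.47
Leg 3 (088°, 6 km): east 6 sin 88° = 6.00, north 6 cos 88° = 0.21
Leg 4 (177°, 4 km): east 4 sin 177° = 0.21, north 4 cos 177° = -3.99
Net displacement: 15.98 east, 4.57 north. Direction back to start is (-15.98, -4.57): bearing = atan2(-15.98, -4.57) mod 360° = 254.03° ≈ 254°.

254°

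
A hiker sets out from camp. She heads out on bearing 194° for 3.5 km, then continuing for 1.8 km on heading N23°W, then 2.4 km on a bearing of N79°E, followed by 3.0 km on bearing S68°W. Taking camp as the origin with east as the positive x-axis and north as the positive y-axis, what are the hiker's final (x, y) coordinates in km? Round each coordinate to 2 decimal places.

(-1.98, -2.41)

Leg 1 (194°, 3.5 km): east 3.5 sin 194° = -0.85, north 3.5 cos 194° = -3.40
Leg 2 (N23°W, 1.8 km): east 1.8 sin 337° = -0.70, north 1.8 cos 337° = 1.66
Leg 3 (N79°E, 2.4 km): east 2.4 sin 79° = 2.36, north 2.4 cos 79° = 0.46
Leg 4 (S68°W, 3.0 km): east 3.0 sin 248° = -2.78, north 3.0 cos 248° = -1.12
Summing: -1.98 km east, -2.41 km north → (-1.98, -2.41).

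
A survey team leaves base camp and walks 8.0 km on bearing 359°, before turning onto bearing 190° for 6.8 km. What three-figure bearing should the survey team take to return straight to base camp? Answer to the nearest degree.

135°

Leg 1 (359°, 8.0 km): east 8.0 sin 359° = -0.14, north 8.0 cos 359° = 8.00
Leg 2 (190°, 6.8 km): east 6.8 sin 190° = -1.18, north 6.8 cos 190° = -6.70
Net displacement: -1.32 east, 1.30 north. Direction back to start is (1.32, -1.30): bearing = atan2(1.32, -1.30) mod 360° = 134.60° ≈ 135°.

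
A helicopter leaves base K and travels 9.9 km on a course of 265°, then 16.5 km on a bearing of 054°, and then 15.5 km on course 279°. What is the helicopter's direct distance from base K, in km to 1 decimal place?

Leg 1 (265°, 9.9 km): east 9.9 sin 265° = -9.86, north 9.9 cos 265° = -0.86
Leg 2 (054°, 16.5 km): east 16.5 sin 54° = 13.35, north 16.5 cos 54° = 9.70
Leg 3 (279°, 15.5 km): east 15.5 sin 279° = -15.31, north 15.5 cos 279° = 2.42
Net: -11.82 east, 11.26 north. Distance = √((-11.82)² + (11.26)²) = 16.327 km.

16.3 km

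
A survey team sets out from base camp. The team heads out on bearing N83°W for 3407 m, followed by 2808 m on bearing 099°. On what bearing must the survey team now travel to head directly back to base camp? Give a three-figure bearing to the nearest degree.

Leg 1 (N83°W, 3407 m): east 3407 sin 277° = -3381.60, north 3407 cos 277° = 415.21
Leg 2 (099°, 2808 m): east 2808 sin 99° = 2773.43, north 2808 cos 99° = -439.27
Net displacement: -608.18 east, -24.06 north. Direction back to start is (608.18, 24.06): bearing = atan2(608.18, 24.06) mod 360° = 87.73° ≈ 088°.

088°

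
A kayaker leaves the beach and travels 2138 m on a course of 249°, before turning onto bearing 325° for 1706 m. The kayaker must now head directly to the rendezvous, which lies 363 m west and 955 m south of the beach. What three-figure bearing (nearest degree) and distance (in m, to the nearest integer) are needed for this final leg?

Leg 1 (249°, 2138 m): east 2138 sin 249° = -1995.99, north 2138 cos 249° = -766.19
Leg 2 (325°, 1706 m): east 1706 sin 325° = -978.52, north 1706 cos 325° = 1397.47
Current position: (-2974.52, 631.28). Target: (-363, -955). Remaining: Δeast = 2611.52, Δnorth = -1586.28.
Bearing = atan2(2611.52, -1586.28) mod 360° = 121.28°; distance = √((2611.52)² + (-1586.28)²) = 3055.538 m.

121°, 3056 m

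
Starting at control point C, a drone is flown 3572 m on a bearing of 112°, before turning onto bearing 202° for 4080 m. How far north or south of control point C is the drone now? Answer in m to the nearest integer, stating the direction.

Leg 1 (112°, 3572 m): east 3572 sin 112° = 3311.90, north 3572 cos 112° = -1338.09
Leg 2 (202°, 4080 m): east 4080 sin 202° = -1528.39, north 4080 cos 202° = -3782.91
Net north component: -5121.00 m.

5121 m south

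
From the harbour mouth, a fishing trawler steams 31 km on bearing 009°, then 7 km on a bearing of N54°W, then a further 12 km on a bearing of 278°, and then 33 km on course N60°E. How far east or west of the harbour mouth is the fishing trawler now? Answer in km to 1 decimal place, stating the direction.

Leg 1 (009°, 31 km): east 31 sin 9° = 4.85, north 31 cos 9° = 30.62
Leg 2 (N54°W, 7 km): east 7 sin 306° = -5.66, north 7 cos 306° = 4.11
Leg 3 (278°, 12 km): east 12 sin 278° = -11.88, north 12 cos 278° = 1.67
Leg 4 (N60°E, 33 km): east 33 sin 60° = 28.58, north 33 cos 60° = 16.50
Net east component: 15.88 km.

15.9 km east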